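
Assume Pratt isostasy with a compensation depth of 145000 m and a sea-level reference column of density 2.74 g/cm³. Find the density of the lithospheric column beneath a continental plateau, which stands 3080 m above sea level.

Pratt balance: ρ_ref D = ρ (D + h).
ρ = ρ_ref D/(D + h) = 2.74 × 145000 m/(145000 m + 3080 m) = 2.68 g/cm³.

2.68 g/cm³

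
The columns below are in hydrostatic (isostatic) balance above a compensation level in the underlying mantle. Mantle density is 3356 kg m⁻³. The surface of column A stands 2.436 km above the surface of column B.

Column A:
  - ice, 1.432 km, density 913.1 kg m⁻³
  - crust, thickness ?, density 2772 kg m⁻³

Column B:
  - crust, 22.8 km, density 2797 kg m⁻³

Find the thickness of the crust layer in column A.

Take the compensation level at the base of the deeper column (depth z_c below the surface of column A) and equate Σ ρ_i t_i down to z_c; mantle fills any gap and the z_c terms cancel.
Column A: 1.432×913.1 + x×2772 + (z_c − 1.432 − x)×3356
Column B: 2.436×0 + 22.8×2797 + (z_c − 2.436 − 22.8)×3356
The z_c×3356 term appears on both sides and cancels. Collect the known terms of each column as K = Σ(ρt)_known − 3356 × (depth of known layers): K_A = 1307.5592 − 3356×1.432 = −3498.2328; K_B = 63771.6 − 3356×(2.436 + 22.8) = −20920.416.
Balance: K_A − x×(3356 − 2772) = K_B, so x = (K_A − K_B)/(3356 − 2772) = 17422.2/584 = 29.8 km.

29.8 km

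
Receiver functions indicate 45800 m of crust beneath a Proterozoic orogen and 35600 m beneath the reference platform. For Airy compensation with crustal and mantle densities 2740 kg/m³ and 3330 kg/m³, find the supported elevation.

1810 m

Excess crust Δ = 45800 m − 35600 m = 10200 m, split between elevation h and root r with h + r = Δ.
Airy balance ρ_c h = (ρ_m − ρ_c) r gives r = h ρ_c/(ρ_m − ρ_c), so h (1 + ρ_c/(ρ_m − ρ_c)) = Δ, i.e. h = Δ (ρ_m − ρ_c)/ρ_m.
h = 10200 m × 590/3330 = 1810 m.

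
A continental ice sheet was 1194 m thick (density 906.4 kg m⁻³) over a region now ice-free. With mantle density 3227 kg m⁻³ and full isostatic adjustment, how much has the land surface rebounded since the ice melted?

335 m

Removing the load lets mantle flow back in; uplift u satisfies ρ_ice t = ρ_m u.
u = t ρ_ice/ρ_m = 1194 m × 906.4/3227 = 335 m.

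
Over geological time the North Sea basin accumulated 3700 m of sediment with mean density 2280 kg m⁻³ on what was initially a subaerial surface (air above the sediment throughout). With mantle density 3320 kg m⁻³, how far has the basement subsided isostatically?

Subaerial load: s = t ρ_sed / ρ_m = 3700 m × 2280/3320 = 2540 m.

2540 m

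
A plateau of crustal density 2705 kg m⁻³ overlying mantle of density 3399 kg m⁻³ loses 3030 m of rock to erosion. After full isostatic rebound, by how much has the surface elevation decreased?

619 m

Rebound u = e ρ_c/ρ_m = 3030 m × 2705/3399 = 2411 m.
Net surface drop = e − u = 3030 m − 2411 m = e (ρ_m − ρ_c)/ρ_m = 619 m.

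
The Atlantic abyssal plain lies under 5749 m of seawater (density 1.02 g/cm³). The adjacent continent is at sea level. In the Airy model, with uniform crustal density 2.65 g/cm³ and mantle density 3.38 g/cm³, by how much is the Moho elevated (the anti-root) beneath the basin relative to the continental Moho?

Isostatic balance requires: replacing crust with seawater at the top is compensated by replacing crust with mantle at the base: d (ρ_c − ρ_w) = a (ρ_m − ρ_c).
a = d (ρ_c − ρ_w)/(ρ_m − ρ_c) = 5749 m × 1.63/0.73 = 12800 m.

12800 m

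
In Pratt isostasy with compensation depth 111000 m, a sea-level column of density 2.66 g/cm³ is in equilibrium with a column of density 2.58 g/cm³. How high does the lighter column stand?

3440 m

ρ_ref D = ρ (D + h) → h = D (ρ_ref − ρ)/ρ.
h = 111000 m × (2.66 − 2.58)/2.58 = 3440 m.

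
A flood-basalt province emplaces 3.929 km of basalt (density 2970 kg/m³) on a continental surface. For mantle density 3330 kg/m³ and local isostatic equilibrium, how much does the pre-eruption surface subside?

Subaerial loading: s = t ρ_load / ρ_m.
s = 3.929 km × 2970/3330 = 3.5 km.

3.5 km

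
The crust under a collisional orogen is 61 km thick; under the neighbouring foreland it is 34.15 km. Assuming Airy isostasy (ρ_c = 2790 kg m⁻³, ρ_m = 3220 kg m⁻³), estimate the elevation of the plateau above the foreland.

Excess crust Δ = 61 km − 34.15 km = 26.85 km, split between elevation h and root r with h + r = Δ.
Airy balance ρ_c h = (ρ_m − ρ_c) r gives r = h ρ_c/(ρ_m − ρ_c), so h (1 + ρ_c/(ρ_m − ρ_c)) = Δ, i.e. h = Δ (ρ_m − ρ_c)/ρ_m.
h = 26.85 km × 430/3220 = 3.59 km.

3.59 km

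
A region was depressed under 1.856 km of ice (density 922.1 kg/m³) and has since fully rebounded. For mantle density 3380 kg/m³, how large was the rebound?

0.506 km

Removing the load lets mantle flow back in; uplift u satisfies ρ_ice t = ρ_m u.
u = t ρ_ice/ρ_m = 1.856 km × 922.1/3380 = 0.506 km.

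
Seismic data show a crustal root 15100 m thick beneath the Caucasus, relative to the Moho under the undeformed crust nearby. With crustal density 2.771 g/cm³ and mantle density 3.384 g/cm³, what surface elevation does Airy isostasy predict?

By Archimedes' principle applied to the lithosphere: ρ_c h = (ρ_m − ρ_c) r.
h = r (ρ_m − ρ_c) / ρ_c = 15100 m × (3.384 − 2.771) / 2.771 = 3340 m.

3340 m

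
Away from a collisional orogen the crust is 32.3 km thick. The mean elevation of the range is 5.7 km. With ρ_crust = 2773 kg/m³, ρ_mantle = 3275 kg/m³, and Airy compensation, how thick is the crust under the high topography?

Root depth r = h ρ_c / (ρ_m − ρ_c) = 5.7 km × 2773 / 502 = 31.49 km.
Total thickness = T + h + r = 32.3 km + 5.7 km + 31.49 km = 69.5 km.

69.5 km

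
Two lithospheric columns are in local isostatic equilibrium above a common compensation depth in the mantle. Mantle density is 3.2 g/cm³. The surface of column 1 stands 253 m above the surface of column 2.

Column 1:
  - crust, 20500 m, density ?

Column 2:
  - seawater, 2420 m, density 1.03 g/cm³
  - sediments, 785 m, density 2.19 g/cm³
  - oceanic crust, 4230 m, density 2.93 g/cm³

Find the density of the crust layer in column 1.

2.81 g/cm³

Take the compensation level at the base of the deeper column (depth z_c below the surface of column 1) and equate Σ ρ_i t_i down to z_c; mantle fills any gap and the z_c terms cancel.
Column 1: 20500×ρ + (z_c − 20500)×3.2
Column 2: 253×0 + 2420×1.03 + 785×2.19 + 4230×2.93 + (z_c − 253 − 7435)×3.2
The z_c×3.2 term appears on both sides and cancels. Collect the known terms of each column as K = Σ(ρt)_known − 3.2 × (depth of known layers): K_1 = 0 − 3.2×20500 = −65600; K_2 = 16605.65 − 3.2×(253 + 7435) = −7995.95.
Balance: K_1 + 20500×ρ = K_2, so ρ = (K_2 − K_1)/20500 = 57604.1/20500 = 2.81 g/cm³.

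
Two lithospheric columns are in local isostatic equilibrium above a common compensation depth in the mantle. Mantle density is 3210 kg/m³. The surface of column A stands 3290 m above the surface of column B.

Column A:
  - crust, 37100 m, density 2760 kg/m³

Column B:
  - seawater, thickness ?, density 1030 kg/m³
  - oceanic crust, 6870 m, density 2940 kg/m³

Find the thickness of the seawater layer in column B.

Take the compensation level at the base of the deeper column (depth z_c below the surface of column A) and equate Σ ρ_i t_i down to z_c; mantle fills any gap and the z_c terms cancel.
Column A: 37100×2760 + (z_c − 37100)×3210
Column B: 3290×0 + x×1030 + 6870×2940 + (z_c − 3290 − 6870 − x)×3210
The z_c×3210 term appears on both sides and cancels. Collect the known terms of each column as K = Σ(ρt)_known − 3210 × (depth of known layers): K_A = 102396000 − 3210×37100 = −16695000; K_B = 20197800 − 3210×(3290 + 6870) = −12415800.
Balance: K_A = K_B − x×(3210 − 1030), so x = (K_B − K_A)/(3210 − 1030) = 4279200/2180 = 1960 m.

1960 m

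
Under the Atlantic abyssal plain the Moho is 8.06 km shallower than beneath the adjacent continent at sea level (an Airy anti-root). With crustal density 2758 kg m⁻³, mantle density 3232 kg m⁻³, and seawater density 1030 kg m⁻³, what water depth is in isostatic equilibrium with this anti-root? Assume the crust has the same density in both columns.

2.21 km

Replacing a thickness d of crust by seawater at the top must be balanced by replacing crust with mantle at the base: d (ρ_c − ρ_w) = a (ρ_m − ρ_c).
d = a (ρ_m − ρ_c)/(ρ_c − ρ_w) = 8.06 km × 474/1728 = 2.21 km.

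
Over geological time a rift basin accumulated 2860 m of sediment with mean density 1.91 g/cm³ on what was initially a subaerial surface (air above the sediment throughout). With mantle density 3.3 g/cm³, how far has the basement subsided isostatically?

Subaerial load: s = t ρ_sed / ρ_m = 2860 m × 1.91/3.3 = 1660 m.

1660 m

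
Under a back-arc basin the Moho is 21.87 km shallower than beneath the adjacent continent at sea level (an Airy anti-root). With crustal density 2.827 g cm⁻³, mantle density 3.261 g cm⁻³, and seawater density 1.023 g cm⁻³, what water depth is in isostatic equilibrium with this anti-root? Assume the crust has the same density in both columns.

Replacing a thickness d of crust by seawater at the top must be balanced by replacing crust with mantle at the base: d (ρ_c − ρ_w) = a (ρ_m − ρ_c).
d = a (ρ_m − ρ_c)/(ρ_c − ρ_w) = 21.87 km × 0.434/1.804 = 5.26 km.

5.26 km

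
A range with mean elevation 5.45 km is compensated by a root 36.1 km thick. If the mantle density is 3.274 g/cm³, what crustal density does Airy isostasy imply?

ρ_c h = (ρ_m − ρ_c) r → ρ_c (h + r) = ρ_m r → ρ_c = ρ_m r / (h + r).
ρ_c = 3.274 × 36.1 km / (5.45 km + 36.1 km) = 2.84 g/cm³.

2.84 g/cm³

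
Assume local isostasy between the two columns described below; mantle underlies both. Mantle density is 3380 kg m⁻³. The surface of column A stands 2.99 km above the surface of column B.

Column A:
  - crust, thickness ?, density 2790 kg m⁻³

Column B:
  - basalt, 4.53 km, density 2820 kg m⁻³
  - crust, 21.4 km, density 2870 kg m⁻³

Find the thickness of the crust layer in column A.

39.9 km

Take the compensation level at the base of the deeper column (depth z_c below the surface of column A) and equate Σ ρ_i t_i down to z_c; mantle fills any gap and the z_c terms cancel.
Column A: x×2790 + (z_c − 0 − x)×3380
Column B: 2.99×0 + 4.53×2820 + 21.4×2870 + (z_c − 2.99 − 25.93)×3380
The z_c×3380 term appears on both sides and cancels. Collect the known terms of each column as K = Σ(ρt)_known − 3380 × (depth of known layers): K_A = 0 − 3380×0 = 0; K_B = 74192.6 − 3380×(2.99 + 25.93) = −23557.
Balance: K_A − x×(3380 − 2790) = K_B, so x = (K_A − K_B)/(3380 − 2790) = 23557/590 = 39.9 km.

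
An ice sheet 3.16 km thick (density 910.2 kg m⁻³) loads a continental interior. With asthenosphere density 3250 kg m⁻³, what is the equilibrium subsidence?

0.885 km

Isostatic balance requires: the ice load ρ_ice t is balanced by mantle displaced below, ρ_m s.
s = t ρ_ice / ρ_m = 3.16 km × 910.2/3250 = 0.885 km.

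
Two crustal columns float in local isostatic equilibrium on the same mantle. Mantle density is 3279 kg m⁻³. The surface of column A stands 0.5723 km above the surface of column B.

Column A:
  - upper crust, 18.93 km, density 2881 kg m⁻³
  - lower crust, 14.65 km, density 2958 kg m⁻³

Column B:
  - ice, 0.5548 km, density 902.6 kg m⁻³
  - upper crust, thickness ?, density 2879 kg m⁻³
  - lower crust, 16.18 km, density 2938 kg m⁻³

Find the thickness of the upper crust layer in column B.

Take the compensation level at the base of the deeper column (depth z_c below the surface of column A) and equate Σ ρ_i t_i down to z_c; mantle fills any gap and the z_c terms cancel.
Column A: 18.93×2881 + 14.65×2958 + (z_c − 33.58)×3279
Column B: 0.5723×0 + 0.5548×902.6 + x×2879 + 16.18×2938 + (z_c − 0.5723 − 16.7348 − x)×3279
The z_c×3279 term appears on both sides and cancels. Collect the known terms of each column as K = Σ(ρt)_known − 3279 × (depth of known layers): K_A = 97872.03 − 3279×33.58 = −12236.79; K_B = 48037.6025 − 3279×(0.5723 + 16.7348) = −8712.37842.
Balance: K_A = K_B − x×(3279 − 2879), so x = (K_B − K_A)/(3279 − 2879) = 3524.41/400 = 8.81 km.

8.81 km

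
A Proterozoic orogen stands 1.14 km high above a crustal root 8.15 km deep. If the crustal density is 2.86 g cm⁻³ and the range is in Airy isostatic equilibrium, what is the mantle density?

Airy balance: ρ_c h = (ρ_m − ρ_c) r → ρ_m = ρ_c (1 + h/r).
ρ_m = 2.86 × (1 + 1.14 km/8.15 km) = 3.26 g cm⁻³.

3.26 g cm⁻³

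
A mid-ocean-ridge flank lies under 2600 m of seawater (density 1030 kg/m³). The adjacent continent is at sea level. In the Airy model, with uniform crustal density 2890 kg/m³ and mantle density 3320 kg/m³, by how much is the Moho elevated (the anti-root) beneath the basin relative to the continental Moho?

11200 m

By Archimedes' principle applied to the lithosphere: replacing crust with seawater at the top is compensated by replacing crust with mantle at the base: d (ρ_c − ρ_w) = a (ρ_m − ρ_c).
a = d (ρ_c − ρ_w)/(ρ_m − ρ_c) = 2600 m × 1860/430 = 11200 m.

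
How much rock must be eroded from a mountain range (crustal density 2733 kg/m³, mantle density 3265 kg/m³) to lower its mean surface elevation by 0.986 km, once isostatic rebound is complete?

6.05 km

Net drop Δ = e − u = e − e ρ_c/ρ_m = e (ρ_m − ρ_c)/ρ_m.
e = Δ ρ_m/(ρ_m − ρ_c) = 0.986 km × 3265/532 = 6.05 km.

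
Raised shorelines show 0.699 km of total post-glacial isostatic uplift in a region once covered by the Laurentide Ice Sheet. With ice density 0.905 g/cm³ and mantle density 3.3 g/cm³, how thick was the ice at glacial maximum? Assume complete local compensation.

u = t ρ_ice/ρ_m → t = u ρ_m/ρ_ice = 0.699 km × 3.3/0.905 = 2.55 km.

2.55 km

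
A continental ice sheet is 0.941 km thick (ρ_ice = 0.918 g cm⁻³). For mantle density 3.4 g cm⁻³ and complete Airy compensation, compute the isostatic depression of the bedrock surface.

0.254 km

Equating mass per unit area of the two columns: the ice load ρ_ice t is balanced by mantle displaced below, ρ_m s.
s = t ρ_ice / ρ_m = 0.941 km × 0.918/3.4 = 0.254 km.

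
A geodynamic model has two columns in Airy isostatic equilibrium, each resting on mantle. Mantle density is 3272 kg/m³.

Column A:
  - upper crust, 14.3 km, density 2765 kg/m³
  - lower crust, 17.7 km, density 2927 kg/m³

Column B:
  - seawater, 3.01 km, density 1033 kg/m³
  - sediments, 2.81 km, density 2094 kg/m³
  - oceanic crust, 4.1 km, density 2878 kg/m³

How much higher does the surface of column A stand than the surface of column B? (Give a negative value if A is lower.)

For any compensation level in the mantle, the mantle terms cancel and isostasy reduces to e = (Σt_A − Σt_B) − (Σ(ρt)_A − Σ(ρt)_B) / ρ_m.
Σt_A = 32 km; Σt_B = 9.92 km; Σ(ρt)_A = 91347.4; Σ(ρt)_B = 20793.27 (in km·kg/m³).
e = (32 − 9.92) − (91347.4 − 20793.27) / 3272 = 0.517 km.

0.517 km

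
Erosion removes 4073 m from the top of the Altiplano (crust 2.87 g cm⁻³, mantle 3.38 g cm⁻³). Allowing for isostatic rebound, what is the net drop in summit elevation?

615 m

Rebound u = e ρ_c/ρ_m = 4073 m × 2.87/3.38 = 3458 m.
Net surface drop = e − u = 4073 m − 3458 m = e (ρ_m − ρ_c)/ρ_m = 615 m.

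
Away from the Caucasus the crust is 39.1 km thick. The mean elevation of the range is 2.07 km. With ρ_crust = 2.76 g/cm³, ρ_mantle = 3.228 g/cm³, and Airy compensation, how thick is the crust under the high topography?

Root depth r = h ρ_c / (ρ_m − ρ_c) = 2.07 km × 2.76 / 0.468 = 12.21 km.
Total thickness = T + h + r = 39.1 km + 2.07 km + 12.21 km = 53.4 km.

53.4 km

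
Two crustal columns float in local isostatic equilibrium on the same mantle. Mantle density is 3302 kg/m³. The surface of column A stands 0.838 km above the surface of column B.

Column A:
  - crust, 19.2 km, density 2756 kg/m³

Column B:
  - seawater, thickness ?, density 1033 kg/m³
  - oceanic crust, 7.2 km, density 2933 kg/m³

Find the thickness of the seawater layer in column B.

Take the compensation level at the base of the deeper column (depth z_c below the surface of column A) and equate Σ ρ_i t_i down to z_c; mantle fills any gap and the z_c terms cancel.
Column A: 19.2×2756 + (z_c − 19.2)×3302
Column B: 0.838×0 + x×1033 + 7.2×2933 + (z_c − 0.838 − 7.2 − x)×3302
The z_c×3302 term appears on both sides and cancels. Collect the known terms of each column as K = Σ(ρt)_known − 3302 × (depth of known layers): K_A = 52915.2 − 3302×19.2 = −10483.2; K_B = 21117.6 − 3302×(0.838 + 7.2) = −5423.876.
Balance: K_A = K_B − x×(3302 − 1033), so x = (K_B − K_A)/(3302 − 1033) = 5059.32/2269 = 2.23 km.

2.23 km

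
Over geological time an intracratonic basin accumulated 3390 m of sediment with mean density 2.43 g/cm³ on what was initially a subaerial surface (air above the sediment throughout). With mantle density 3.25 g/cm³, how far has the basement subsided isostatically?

Subaerial load: s = t ρ_sed / ρ_m = 3390 m × 2.43/3.25 = 2530 m.

2530 m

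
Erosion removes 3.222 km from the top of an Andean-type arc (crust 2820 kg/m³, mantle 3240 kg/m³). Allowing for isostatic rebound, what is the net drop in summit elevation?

Rebound u = e ρ_c/ρ_m = 3.222 km × 2820/3240 = 2.804 km.
Net surface drop = e − u = 3.222 km − 2.804 km = e (ρ_m − ρ_c)/ρ_m = 0.418 km.

0.418 km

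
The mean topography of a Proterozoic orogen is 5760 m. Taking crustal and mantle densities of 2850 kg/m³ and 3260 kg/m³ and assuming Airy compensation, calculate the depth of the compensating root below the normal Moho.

Isostatic balance requires: the weight of the topography is balanced by the buoyancy of the root, ρ_c h = (ρ_m − ρ_c) r.
r = h · ρ_c / (ρ_m − ρ_c) = 5760 m × 2850 / (3260 − 2850) = 40000 m.

40000 m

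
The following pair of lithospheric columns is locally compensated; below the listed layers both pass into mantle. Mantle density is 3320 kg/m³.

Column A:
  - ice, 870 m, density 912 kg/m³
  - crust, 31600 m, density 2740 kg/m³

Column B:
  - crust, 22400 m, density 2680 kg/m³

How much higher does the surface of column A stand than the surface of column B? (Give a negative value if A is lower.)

For any compensation level in the mantle, the mantle terms cancel and isostasy reduces to e = (Σt_A − Σt_B) − (Σ(ρt)_A − Σ(ρt)_B) / ρ_m.
Σt_A = 32470 m; Σt_B = 22400 m; Σ(ρt)_A = 87377440; Σ(ρt)_B = 60032000 (in m·kg/m³).
e = (32470 − 22400) − (87377440 − 60032000) / 3320 = 1830 m.

1830 m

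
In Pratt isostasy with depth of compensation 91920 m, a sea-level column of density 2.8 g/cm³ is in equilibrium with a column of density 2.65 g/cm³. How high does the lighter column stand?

ρ_ref D = ρ (D + h) → h = D (ρ_ref − ρ)/ρ.
h = 91920 m × (2.8 − 2.65)/2.65 = 5200 m.

5200 m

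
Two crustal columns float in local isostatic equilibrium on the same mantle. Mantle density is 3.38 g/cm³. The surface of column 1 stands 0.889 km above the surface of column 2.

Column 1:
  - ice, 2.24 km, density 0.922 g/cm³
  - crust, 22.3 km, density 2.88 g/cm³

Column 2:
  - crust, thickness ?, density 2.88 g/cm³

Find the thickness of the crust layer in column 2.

27.3 km

Take the compensation level at the base of the deeper column (depth z_c below the surface of column 1) and equate Σ ρ_i t_i down to z_c; mantle fills any gap and the z_c terms cancel.
Column 1: 2.24×0.922 + 22.3×2.88 + (z_c − 24.54)×3.38
Column 2: 0.889×0 + x×2.88 + (z_c − 0.889 − 0 − x)×3.38
The z_c×3.38 term appears on both sides and cancels. Collect the known terms of each column as K = Σ(ρt)_known − 3.38 × (depth of known layers): K_1 = 66.28928 − 3.38×24.54 = −16.65592; K_2 = 0 − 3.38×(0.889 + 0) = −3.00482.
Balance: K_1 = K_2 − x×(3.38 − 2.88), so x = (K_2 − K_1)/(3.38 − 2.88) = 13.6511/0.5 = 27.3 km.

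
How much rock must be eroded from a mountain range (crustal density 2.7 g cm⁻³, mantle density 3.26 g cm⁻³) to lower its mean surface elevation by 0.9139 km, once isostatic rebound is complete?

5.32 km

Net drop Δ = e − u = e − e ρ_c/ρ_m = e (ρ_m − ρ_c)/ρ_m.
e = Δ ρ_m/(ρ_m − ρ_c) = 0.9139 km × 3.26/0.56 = 5.32 km.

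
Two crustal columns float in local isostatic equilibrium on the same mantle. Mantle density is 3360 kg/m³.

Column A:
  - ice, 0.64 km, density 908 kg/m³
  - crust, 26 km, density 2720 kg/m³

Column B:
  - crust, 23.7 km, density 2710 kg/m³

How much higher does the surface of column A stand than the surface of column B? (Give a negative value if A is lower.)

0.835 km

For any compensation level in the mantle, the mantle terms cancel and isostasy reduces to e = (Σt_A − Σt_B) − (Σ(ρt)_A − Σ(ρt)_B) / ρ_m.
Σt_A = 26.64 km; Σt_B = 23.7 km; Σ(ρt)_A = 71301.12; Σ(ρt)_B = 64227 (in km·kg/m³).
e = (26.64 − 23.7) − (71301.12 − 64227) / 3360 = 0.835 km.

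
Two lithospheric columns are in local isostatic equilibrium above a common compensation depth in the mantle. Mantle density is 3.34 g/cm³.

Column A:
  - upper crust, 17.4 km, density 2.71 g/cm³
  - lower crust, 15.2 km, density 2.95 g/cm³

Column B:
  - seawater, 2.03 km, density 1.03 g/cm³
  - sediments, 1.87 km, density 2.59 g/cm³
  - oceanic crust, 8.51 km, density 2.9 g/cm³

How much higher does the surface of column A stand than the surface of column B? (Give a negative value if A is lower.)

2.11 km

For any compensation level in the mantle, the mantle terms cancel and isostasy reduces to e = (Σt_A − Σt_B) − (Σ(ρt)_A − Σ(ρt)_B) / ρ_m.
Σt_A = 32.6 km; Σt_B = 12.41 km; Σ(ρt)_A = 91.994; Σ(ρt)_B = 31.6132 (in km·g/cm³).
e = (32.6 − 12.41) − (91.994 − 31.6132) / 3.34 = 2.11 km.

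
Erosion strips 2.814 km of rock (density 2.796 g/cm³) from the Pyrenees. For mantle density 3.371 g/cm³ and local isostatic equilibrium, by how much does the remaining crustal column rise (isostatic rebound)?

Unloading: uplift u = e ρ_c/ρ_m = 2.814 km × 2.796/3.371 = 2.33 km.

2.33 km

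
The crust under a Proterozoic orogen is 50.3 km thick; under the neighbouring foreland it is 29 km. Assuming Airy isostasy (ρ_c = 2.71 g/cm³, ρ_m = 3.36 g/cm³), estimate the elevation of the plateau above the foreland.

Excess crust Δ = 50.3 km − 29 km = 21.3 km, split between elevation h and root r with h + r = Δ.
Airy balance ρ_c h = (ρ_m − ρ_c) r gives r = h ρ_c/(ρ_m − ρ_c), so h (1 + ρ_c/(ρ_m − ρ_c)) = Δ, i.e. h = Δ (ρ_m − ρ_c)/ρ_m.
h = 21.3 km × 0.65/3.36 = 4.12 km.

4.12 km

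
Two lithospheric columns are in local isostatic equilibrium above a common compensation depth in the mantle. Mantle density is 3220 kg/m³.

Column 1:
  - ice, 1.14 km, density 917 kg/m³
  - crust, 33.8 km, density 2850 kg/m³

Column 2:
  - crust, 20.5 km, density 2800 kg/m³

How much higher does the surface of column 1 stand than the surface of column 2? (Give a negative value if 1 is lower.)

2.03 km

For any compensation level in the mantle, the mantle terms cancel and isostasy reduces to e = (Σt_1 − Σt_2) − (Σ(ρt)_1 − Σ(ρt)_2) / ρ_m.
Σt_1 = 34.94 km; Σt_2 = 20.5 km; Σ(ρt)_1 = 97375.38; Σ(ρt)_2 = 57400 (in km·kg/m³).
e = (34.94 − 20.5) − (97375.38 − 57400) / 3220 = 2.03 km.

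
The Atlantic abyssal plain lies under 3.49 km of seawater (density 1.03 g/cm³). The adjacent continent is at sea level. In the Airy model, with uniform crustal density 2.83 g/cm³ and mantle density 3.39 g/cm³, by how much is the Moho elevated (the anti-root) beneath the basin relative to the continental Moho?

Isostatic balance requires: replacing crust with seawater at the top is compensated by replacing crust with mantle at the base: d (ρ_c − ρ_w) = a (ρ_m − ρ_c).
a = d (ρ_c − ρ_w)/(ρ_m − ρ_c) = 3.49 km × 1.8/0.56 = 11.2 km.

11.2 km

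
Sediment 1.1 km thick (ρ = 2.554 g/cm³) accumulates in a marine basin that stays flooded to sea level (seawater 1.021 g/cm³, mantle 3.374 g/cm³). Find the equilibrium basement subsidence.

0.717 km

Submarine loading: the sediment displaces seawater, and the subsidence is in turn flooded, so s (ρ_m − ρ_w) = t (ρ_sed − ρ_w).
s = 1.1 km × (2.554 − 1.021) / (3.374 − 1.021) = 0.717 km.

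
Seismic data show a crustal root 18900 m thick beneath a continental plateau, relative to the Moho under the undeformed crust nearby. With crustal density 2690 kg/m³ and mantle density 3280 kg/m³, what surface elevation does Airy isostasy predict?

4150 m

Isostatic balance requires: ρ_c h = (ρ_m − ρ_c) r.
h = r (ρ_m − ρ_c) / ρ_c = 18900 m × (3280 − 2690) / 2690 = 4150 m.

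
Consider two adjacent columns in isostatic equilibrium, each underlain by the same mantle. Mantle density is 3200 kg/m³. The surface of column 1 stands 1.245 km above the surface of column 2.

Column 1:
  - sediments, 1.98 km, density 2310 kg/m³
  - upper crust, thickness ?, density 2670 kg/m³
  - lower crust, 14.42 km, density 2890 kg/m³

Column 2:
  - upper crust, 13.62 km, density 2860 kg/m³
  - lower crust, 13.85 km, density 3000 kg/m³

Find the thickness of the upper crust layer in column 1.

9.72 km

Take the compensation level at the base of the deeper column (depth z_c below the surface of column 1) and equate Σ ρ_i t_i down to z_c; mantle fills any gap and the z_c terms cancel.
Column 1: 1.98×2310 + x×2670 + 14.42×2890 + (z_c − 16.4 − x)×3200
Column 2: 1.245×0 + 13.62×2860 + 13.85×3000 + (z_c − 1.245 − 27.47)×3200
The z_c×3200 term appears on both sides and cancels. Collect the known terms of each column as K = Σ(ρt)_known − 3200 × (depth of known layers): K_1 = 46247.6 − 3200×16.4 = −6232.4; K_2 = 80503.2 − 3200×(1.245 + 27.47) = −11384.8.
Balance: K_1 − x×(3200 − 2670) = K_2, so x = (K_1 − K_2)/(3200 − 2670) = 5152.4/530 = 9.72 km.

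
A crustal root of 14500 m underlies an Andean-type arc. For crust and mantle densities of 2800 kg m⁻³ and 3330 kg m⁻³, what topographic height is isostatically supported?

2740 m

Equating mass per unit area of the two columns: ρ_c h = (ρ_m − ρ_c) r.
h = r (ρ_m − ρ_c) / ρ_c = 14500 m × (3330 − 2800) / 2800 = 2740 m.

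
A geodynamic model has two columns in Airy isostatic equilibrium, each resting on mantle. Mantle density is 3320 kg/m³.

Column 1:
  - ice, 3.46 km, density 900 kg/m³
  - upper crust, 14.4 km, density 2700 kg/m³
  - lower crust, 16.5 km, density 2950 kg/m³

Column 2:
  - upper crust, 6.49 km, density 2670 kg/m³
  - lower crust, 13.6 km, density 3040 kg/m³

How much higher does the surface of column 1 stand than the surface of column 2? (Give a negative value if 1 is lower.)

4.63 km

For any compensation level in the mantle, the mantle terms cancel and isostasy reduces to e = (Σt_1 − Σt_2) − (Σ(ρt)_1 − Σ(ρt)_2) / ρ_m.
Σt_1 = 34.36 km; Σt_2 = 20.09 km; Σ(ρt)_1 = 90669; Σ(ρt)_2 = 58672.3 (in km·kg/m³).
e = (34.36 − 20.09) − (90669 − 58672.3) / 3320 = 4.63 km.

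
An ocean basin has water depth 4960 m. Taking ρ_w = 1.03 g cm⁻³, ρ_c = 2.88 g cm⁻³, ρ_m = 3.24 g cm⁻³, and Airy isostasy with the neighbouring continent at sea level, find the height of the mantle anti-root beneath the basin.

25500 m

For local isostatic compensation: replacing crust with seawater at the top is compensated by replacing crust with mantle at the base: d (ρ_c − ρ_w) = a (ρ_m − ρ_c).
a = d (ρ_c − ρ_w)/(ρ_m − ρ_c) = 4960 m × 1.85/0.36 = 25500 m.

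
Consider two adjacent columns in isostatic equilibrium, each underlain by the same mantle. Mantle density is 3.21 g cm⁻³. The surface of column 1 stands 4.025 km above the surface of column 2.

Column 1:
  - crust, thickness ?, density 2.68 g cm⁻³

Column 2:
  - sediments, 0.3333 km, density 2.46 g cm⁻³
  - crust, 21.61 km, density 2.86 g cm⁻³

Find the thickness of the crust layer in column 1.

Take the compensation level at the base of the deeper column (depth z_c below the surface of column 1) and equate Σ ρ_i t_i down to z_c; mantle fills any gap and the z_c terms cancel.
Column 1: x×2.68 + (z_c − 0 − x)×3.21
Column 2: 4.025×0 + 0.3333×2.46 + 21.61×2.86 + (z_c − 4.025 − 21.9433)×3.21
The z_c×3.21 term appears on both sides and cancels. Collect the known terms of each column as K = Σ(ρt)_known − 3.21 × (depth of known layers): K_1 = 0 − 3.21×0 = 0; K_2 = 62.624518 − 3.21×(4.025 + 21.9433) = −20.733725.
Balance: K_1 − x×(3.21 − 2.68) = K_2, so x = (K_1 − K_2)/(3.21 − 2.68) = 20.7337/0.53 = 39.1 km.

39.1 km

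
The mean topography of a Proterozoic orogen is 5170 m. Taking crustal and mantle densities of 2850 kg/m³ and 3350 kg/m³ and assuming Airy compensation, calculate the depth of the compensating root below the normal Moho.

Equating mass per unit area of the two columns: the weight of the topography is balanced by the buoyancy of the root, ρ_c h = (ρ_m − ρ_c) r.
r = h · ρ_c / (ρ_m − ρ_c) = 5170 m × 2850 / (3350 − 2850) = 29500 m.

29500 m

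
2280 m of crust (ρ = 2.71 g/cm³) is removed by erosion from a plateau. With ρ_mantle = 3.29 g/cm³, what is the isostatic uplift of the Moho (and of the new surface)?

Unloading: uplift u = e ρ_c/ρ_m = 2280 m × 2.71/3.29 = 1880 m.

1880 m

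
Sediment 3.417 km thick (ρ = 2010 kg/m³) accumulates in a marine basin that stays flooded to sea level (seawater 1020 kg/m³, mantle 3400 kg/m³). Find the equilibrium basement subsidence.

1.42 km

Submarine loading: the sediment displaces seawater, and the subsidence is in turn flooded, so s (ρ_m − ρ_w) = t (ρ_sed − ρ_w).
s = 3.417 km × (2010 − 1020) / (3400 − 1020) = 1.42 km.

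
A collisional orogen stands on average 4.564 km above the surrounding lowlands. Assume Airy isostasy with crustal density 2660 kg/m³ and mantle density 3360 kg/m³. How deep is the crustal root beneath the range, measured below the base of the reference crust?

17.3 km

Isostatic balance requires: the weight of the topography is balanced by the buoyancy of the root, ρ_c h = (ρ_m − ρ_c) r.
r = h · ρ_c / (ρ_m − ρ_c) = 4.564 km × 2660 / (3360 − 2660) = 17.3 km.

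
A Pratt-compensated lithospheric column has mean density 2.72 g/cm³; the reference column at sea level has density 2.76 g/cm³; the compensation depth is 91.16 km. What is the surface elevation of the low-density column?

1.34 km

ρ_ref D = ρ (D + h) → h = D (ρ_ref − ρ)/ρ.
h = 91.16 km × (2.76 − 2.72)/2.72 = 1.34 km.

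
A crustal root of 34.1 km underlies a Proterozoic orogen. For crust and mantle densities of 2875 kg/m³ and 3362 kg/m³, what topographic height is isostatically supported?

5.78 km

Equating mass per unit area of the two columns: ρ_c h = (ρ_m − ρ_c) r.
h = r (ρ_m − ρ_c) / ρ_c = 34.1 km × (3362 − 2875) / 2875 = 5.78 km.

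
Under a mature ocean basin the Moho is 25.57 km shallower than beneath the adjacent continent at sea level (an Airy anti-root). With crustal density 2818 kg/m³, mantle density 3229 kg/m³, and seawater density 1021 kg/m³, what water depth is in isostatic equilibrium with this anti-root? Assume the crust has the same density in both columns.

Replacing a thickness d of crust by seawater at the top must be balanced by replacing crust with mantle at the base: d (ρ_c − ρ_w) = a (ρ_m − ρ_c).
d = a (ρ_m − ρ_c)/(ρ_c − ρ_w) = 25.57 km × 411/1797 = 5.85 km.

5.85 km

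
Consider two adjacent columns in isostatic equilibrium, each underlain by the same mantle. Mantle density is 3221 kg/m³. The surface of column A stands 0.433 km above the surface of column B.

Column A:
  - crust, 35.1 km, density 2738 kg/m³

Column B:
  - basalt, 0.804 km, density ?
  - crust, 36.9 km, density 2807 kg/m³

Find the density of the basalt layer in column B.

Take the compensation level at the base of the deeper column (depth z_c below the surface of column A) and equate Σ ρ_i t_i down to z_c; mantle fills any gap and the z_c terms cancel.
Column A: 35.1×2738 + (z_c − 35.1)×3221
Column B: 0.433×0 + 0.804×ρ + 36.9×2807 + (z_c − 0.433 − 37.704)×3221
The z_c×3221 term appears on both sides and cancels. Collect the known terms of each column as K = Σ(ρt)_known − 3221 × (depth of known layers): K_A = 96103.8 − 3221×35.1 = −16953.3; K_B = 103578.3 − 3221×(0.433 + 37.704) = −19260.977.
Balance: K_A = K_B + 0.804×ρ, so ρ = (K_A − K_B)/0.804 = 2307.68/0.804 = 2870 kg/m³.

2870 kg/m³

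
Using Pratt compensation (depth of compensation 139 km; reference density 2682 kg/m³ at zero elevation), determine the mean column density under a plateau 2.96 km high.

2630 kg/m³

Pratt balance: ρ_ref D = ρ (D + h).
ρ = ρ_ref D/(D + h) = 2682 × 139 km/(139 km + 2.96 km) = 2630 kg/m³.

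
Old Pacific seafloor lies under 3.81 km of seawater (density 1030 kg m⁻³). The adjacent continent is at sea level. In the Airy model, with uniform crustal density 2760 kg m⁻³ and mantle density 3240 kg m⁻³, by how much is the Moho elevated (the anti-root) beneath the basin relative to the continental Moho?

Balancing pressure at the compensation depth: replacing crust with seawater at the top is compensated by replacing crust with mantle at the base: d (ρ_c − ρ_w) = a (ρ_m − ρ_c).
a = d (ρ_c − ρ_w)/(ρ_m − ρ_c) = 3.81 km × 1730/480 = 13.7 km.

13.7 km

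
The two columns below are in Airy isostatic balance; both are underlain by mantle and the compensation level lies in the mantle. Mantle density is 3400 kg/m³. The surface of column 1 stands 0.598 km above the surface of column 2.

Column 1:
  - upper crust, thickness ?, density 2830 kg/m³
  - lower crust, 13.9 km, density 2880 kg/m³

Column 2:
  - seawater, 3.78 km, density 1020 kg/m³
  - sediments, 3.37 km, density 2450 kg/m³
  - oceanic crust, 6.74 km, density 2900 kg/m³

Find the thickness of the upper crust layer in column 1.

18.2 km

Take the compensation level at the base of the deeper column (depth z_c below the surface of column 1) and equate Σ ρ_i t_i down to z_c; mantle fills any gap and the z_c terms cancel.
Column 1: x×2830 + 13.9×2880 + (z_c − 13.9 − x)×3400
Column 2: 0.598×0 + 3.78×1020 + 3.37×2450 + 6.74×2900 + (z_c − 0.598 − 13.89)×3400
The z_c×3400 term appears on both sides and cancels. Collect the known terms of each column as K = Σ(ρt)_known − 3400 × (depth of known layers): K_1 = 40032 − 3400×13.9 = −7228; K_2 = 31658.1 − 3400×(0.598 + 13.89) = −17601.1.
Balance: K_1 − x×(3400 − 2830) = K_2, so x = (K_1 − K_2)/(3400 − 2830) = 10373.1/570 = 18.2 km.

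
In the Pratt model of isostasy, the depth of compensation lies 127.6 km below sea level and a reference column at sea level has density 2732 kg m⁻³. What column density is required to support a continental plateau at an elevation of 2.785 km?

Pratt balance: ρ_ref D = ρ (D + h).
ρ = ρ_ref D/(D + h) = 2732 × 127.6 km/(127.6 km + 2.785 km) = 2670 kg m⁻³.

2670 kg m⁻³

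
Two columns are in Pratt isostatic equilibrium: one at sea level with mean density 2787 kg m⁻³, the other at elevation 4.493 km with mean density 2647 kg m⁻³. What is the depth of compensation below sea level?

ρ_ref D = ρ (D + h) → D (ρ_ref − ρ) = ρ h.
D = ρ h/(ρ_ref − ρ) = 2647 × 4.493 km/(2787 − 2647) = 84.9 km.

84.9 km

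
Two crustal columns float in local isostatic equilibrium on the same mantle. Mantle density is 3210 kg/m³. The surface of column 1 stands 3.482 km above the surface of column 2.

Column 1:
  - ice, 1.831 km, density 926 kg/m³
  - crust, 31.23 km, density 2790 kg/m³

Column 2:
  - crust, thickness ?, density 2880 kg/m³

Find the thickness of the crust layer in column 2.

18.5 km

Take the compensation level at the base of the deeper column (depth z_c below the surface of column 1) and equate Σ ρ_i t_i down to z_c; mantle fills any gap and the z_c terms cancel.
Column 1: 1.831×926 + 31.23×2790 + (z_c − 33.061)×3210
Column 2: 3.482×0 + x×2880 + (z_c − 3.482 − 0 − x)×3210
The z_c×3210 term appears on both sides and cancels. Collect the known terms of each column as K = Σ(ρt)_known − 3210 × (depth of known layers): K_1 = 88827.206 − 3210×33.061 = −17298.604; K_2 = 0 − 3210×(3.482 + 0) = −11177.22.
Balance: K_1 = K_2 − x×(3210 − 2880), so x = (K_2 − K_1)/(3210 − 2880) = 6121.38/330 = 18.5 km.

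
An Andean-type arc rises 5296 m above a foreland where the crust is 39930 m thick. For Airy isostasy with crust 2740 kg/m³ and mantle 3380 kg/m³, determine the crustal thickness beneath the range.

67900 m

Root depth r = h ρ_c / (ρ_m − ρ_c) = 5296 m × 2740 / 640 = 22670 m.
Total thickness = T + h + r = 39930 m + 5296 m + 22670 m = 67900 m.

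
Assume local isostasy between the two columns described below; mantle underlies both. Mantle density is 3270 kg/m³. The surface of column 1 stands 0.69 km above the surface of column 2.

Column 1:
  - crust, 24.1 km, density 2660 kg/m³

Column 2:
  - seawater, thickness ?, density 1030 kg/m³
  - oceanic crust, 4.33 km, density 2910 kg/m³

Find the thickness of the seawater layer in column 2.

Take the compensation level at the base of the deeper column (depth z_c below the surface of column 1) and equate Σ ρ_i t_i down to z_c; mantle fills any gap and the z_c terms cancel.
Column 1: 24.1×2660 + (z_c − 24.1)×3270
Column 2: 0.69×0 + x×1030 + 4.33×2910 + (z_c − 0.69 − 4.33 − x)×3270
The z_c×3270 term appears on both sides and cancels. Collect the known terms of each column as K = Σ(ρt)_known − 3270 × (depth of known layers): K_1 = 64106 − 3270×24.1 = −14701; K_2 = 12600.3 − 3270×(0.69 + 4.33) = −3815.1.
Balance: K_1 = K_2 − x×(3270 − 1030), so x = (K_2 − K_1)/(3270 − 1030) = 10885.9/2240 = 4.86 km.

4.86 km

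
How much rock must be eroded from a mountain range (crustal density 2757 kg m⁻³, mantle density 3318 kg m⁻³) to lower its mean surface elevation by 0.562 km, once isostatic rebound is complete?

3.32 km

Net drop Δ = e − u = e − e ρ_c/ρ_m = e (ρ_m − ρ_c)/ρ_m.
e = Δ ρ_m/(ρ_m − ρ_c) = 0.562 km × 3318/561 = 3.32 km.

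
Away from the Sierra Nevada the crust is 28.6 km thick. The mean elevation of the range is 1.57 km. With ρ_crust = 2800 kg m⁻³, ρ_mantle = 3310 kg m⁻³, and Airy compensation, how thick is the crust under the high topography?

38.8 km

Root depth r = h ρ_c / (ρ_m − ρ_c) = 1.57 km × 2800 / 510 = 8.62 km.
Total thickness = T + h + r = 28.6 km + 1.57 km + 8.62 km = 38.8 km.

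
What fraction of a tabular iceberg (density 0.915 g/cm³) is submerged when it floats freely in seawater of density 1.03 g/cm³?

Submerged fraction = ρ_obj/ρ_fluid = 0.915/1.03 = 88.8%.

88.8%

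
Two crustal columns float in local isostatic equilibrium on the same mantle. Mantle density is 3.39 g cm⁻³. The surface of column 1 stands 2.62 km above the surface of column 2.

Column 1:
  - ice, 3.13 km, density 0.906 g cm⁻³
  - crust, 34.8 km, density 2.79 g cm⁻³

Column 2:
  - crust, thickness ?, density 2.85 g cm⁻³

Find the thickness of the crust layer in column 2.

36.6 km

Take the compensation level at the base of the deeper column (depth z_c below the surface of column 1) and equate Σ ρ_i t_i down to z_c; mantle fills any gap and the z_c terms cancel.
Column 1: 3.13×0.906 + 34.8×2.79 + (z_c − 37.93)×3.39
Column 2: 2.62×0 + x×2.85 + (z_c − 2.62 − 0 − x)×3.39
The z_c×3.39 term appears on both sides and cancels. Collect the known terms of each column as K = Σ(ρt)_known − 3.39 × (depth of known layers): K_1 = 99.92778 − 3.39×37.93 = −28.65492; K_2 = 0 − 3.39×(2.62 + 0) = −8.8818.
Balance: K_1 = K_2 − x×(3.39 − 2.85), so x = (K_2 − K_1)/(3.39 − 2.85) = 19.7731/0.54 = 36.6 km.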